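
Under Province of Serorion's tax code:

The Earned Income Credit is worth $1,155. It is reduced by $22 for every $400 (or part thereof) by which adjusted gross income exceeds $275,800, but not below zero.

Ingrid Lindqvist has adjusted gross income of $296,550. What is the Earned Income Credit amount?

Earned Income Credit: income exceeds $275,800 by $20,750, which is 52 full-or-partial $400 increments; reduction = 52 × $22 = $1,144, leaving $11.

$11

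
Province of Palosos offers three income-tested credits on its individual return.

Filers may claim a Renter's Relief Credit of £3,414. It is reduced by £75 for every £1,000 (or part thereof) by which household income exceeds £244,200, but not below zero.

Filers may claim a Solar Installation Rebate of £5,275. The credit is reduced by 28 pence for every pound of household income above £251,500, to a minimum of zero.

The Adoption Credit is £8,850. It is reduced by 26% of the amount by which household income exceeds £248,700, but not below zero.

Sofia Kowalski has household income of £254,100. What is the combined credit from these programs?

£14,657

Renter's Relief Credit: income exceeds £244,200 by £9,900, which is 10 full-or-partial £1,000 increments; reduction = 10 × £75 = £750, leaving £2,664.
Solar Installation Rebate: 28% of the £2,600 excess over £251,500 is £728; credit = £5,275 − £728 = £4,547.
Adoption Credit: 26% of the £5,400 excess over £248,700 is £1,404; credit = £8,850 − £1,404 = £7,446.
Total: £2,664 + £4,547 + £7,446 = £14,657.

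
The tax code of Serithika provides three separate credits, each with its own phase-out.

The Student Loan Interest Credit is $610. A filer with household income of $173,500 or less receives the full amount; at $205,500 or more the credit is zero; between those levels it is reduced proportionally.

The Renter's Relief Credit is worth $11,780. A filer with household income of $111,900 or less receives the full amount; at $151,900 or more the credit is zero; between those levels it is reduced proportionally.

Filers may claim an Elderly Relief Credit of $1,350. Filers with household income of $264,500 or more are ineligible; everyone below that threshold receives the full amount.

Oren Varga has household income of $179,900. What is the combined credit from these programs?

$1,838

Student Loan Interest Credit: $179,900 is $6,400 into a $32,000 phase-out range, leaving 25,600/32,000 of the credit: $610 × 25,600/32,000 = $488.
Renter's Relief Credit: $179,900 is at or above $151,900, so the credit is $0.
Elderly Relief Credit: $179,900 is below the $264,500 cutoff, so the full $1,350 applies.
Total: $488 + $0 + $1,350 = $1,838.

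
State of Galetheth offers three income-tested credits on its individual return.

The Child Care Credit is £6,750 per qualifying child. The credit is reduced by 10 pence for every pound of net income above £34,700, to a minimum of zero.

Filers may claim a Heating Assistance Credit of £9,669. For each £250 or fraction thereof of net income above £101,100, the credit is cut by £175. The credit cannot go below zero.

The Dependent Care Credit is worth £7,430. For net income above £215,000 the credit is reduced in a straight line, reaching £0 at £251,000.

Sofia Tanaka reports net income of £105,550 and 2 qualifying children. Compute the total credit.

£20,364

Child Care Credit: base = 2 × £6,750 = £13,500. 10% of the £70,850 excess over £34,700 is £7,085; credit = £13,500 − £7,085 = £6,415.
Heating Assistance Credit: income exceeds £101,100 by £4,450, which is 18 full-or-partial £250 increments; reduction = 18 × £175 = £3,150, leaving £6,519.
Dependent Care Credit: £105,550 is at or below the £215,000 threshold, so the full £7,430 applies.
Total: £6,415 + £6,519 + £7,430 = £20,364.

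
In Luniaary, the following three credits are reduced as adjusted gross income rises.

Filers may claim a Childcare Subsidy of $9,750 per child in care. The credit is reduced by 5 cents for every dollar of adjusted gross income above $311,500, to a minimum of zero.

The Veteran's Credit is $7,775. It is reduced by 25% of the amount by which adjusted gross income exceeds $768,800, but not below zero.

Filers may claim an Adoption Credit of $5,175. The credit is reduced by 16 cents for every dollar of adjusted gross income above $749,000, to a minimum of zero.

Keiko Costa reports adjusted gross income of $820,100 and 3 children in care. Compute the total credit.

Childcare Subsidy: base = 3 × $9,750 = $29,250. 5% of the $508,600 excess over $311,500 is $25,430; credit = $29,250 − $25,430 = $3,820.
Veteran's Credit: 25% of the $51,300 excess over $768,800 is $12,825 ≥ base, so the credit is $0.
Adoption Credit: 16% of the $71,100 excess over $749,000 is $11,376 ≥ base, so the credit is $0.
Total: $3,820 + $0 + $0 = $3,820.

$3,820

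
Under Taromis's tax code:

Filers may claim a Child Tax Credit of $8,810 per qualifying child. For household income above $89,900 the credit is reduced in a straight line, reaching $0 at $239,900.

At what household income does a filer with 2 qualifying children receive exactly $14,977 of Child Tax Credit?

$112,400

Full credit = 2 × $8,810 = $17,620.
$14,977 is 14,977/17,620 of the full $17,620, so 2,643/17,620 of the $150,000 range has been used: income = $89,900 + $150,000 × 2,643/17,620 = $112,400.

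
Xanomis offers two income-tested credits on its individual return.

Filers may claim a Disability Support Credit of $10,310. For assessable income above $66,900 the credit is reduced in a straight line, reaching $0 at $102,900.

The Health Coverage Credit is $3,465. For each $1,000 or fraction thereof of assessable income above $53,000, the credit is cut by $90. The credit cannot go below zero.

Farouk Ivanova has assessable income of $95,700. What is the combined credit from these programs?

Disability Support Credit: $95,700 is $28,800 into a $36,000 phase-out range, leaving 7,200/36,000 of the credit: $10,310 × 7,200/36,000 = $2,062.
Health Coverage Credit: income exceeds $53,000 by $42,700 → 43 increments × $90 = $3,870 ≥ base, so the credit is $0.
Total: $2,062 + $0 = $2,062.

$2,062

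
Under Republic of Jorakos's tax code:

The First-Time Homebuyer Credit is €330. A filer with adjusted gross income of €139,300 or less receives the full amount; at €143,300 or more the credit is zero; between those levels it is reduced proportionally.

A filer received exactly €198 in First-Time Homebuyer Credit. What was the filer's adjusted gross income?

€140,900

€198 is 198/330 of the full €330, so 132/330 of the €4,000 range has been used: income = €139,300 + €4,000 × 132/330 = €140,900.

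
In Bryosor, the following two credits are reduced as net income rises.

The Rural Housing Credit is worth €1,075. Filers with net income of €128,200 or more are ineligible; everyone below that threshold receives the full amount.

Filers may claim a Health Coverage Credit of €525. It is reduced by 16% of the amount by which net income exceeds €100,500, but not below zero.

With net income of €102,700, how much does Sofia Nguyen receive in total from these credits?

Rural Housing Credit: €102,700 is below the €128,200 cutoff, so the full €1,075 applies.
Health Coverage Credit: 16% of the €2,200 excess over €100,500 is €352; credit = €525 − €352 = €173.
Total: €1,075 + €173 = €1,248.

€1,248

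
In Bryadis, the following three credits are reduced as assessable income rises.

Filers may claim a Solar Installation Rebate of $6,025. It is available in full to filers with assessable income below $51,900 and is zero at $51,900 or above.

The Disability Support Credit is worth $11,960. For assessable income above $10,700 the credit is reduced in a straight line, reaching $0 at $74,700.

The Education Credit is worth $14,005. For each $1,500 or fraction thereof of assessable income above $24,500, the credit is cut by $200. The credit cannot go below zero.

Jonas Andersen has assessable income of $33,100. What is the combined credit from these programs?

Solar Installation Rebate: $33,100 is below the $51,900 cutoff, so the full $6,025 applies.
Disability Support Credit: $33,100 is $22,400 into a $64,000 phase-out range, leaving 41,600/64,000 of the credit: $11,960 × 41,600/64,000 = $7,774.
Education Credit: income exceeds $24,500 by $8,600, which is 6 full-or-partial $1,500 increments; reduction = 6 × $200 = $1,200, leaving $12,805.
Total: $6,025 + $7,774 + $12,805 = $26,604.

$26,604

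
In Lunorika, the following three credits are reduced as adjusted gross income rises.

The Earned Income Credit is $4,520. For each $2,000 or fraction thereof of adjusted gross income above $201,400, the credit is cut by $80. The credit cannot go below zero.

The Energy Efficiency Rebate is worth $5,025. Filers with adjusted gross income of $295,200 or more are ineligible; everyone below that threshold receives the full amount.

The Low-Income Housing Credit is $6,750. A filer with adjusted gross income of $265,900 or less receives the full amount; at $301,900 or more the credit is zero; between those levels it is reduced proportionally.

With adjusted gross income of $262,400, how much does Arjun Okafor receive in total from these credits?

$13,815

Earned Income Credit: income exceeds $201,400 by $61,000, which is 31 full-or-partial $2,000 increments; reduction = 31 × $80 = $2,480, leaving $2,040.
Energy Efficiency Rebate: $262,400 is below the $295,200 cutoff, so the full $5,025 applies.
Low-Income Housing Credit: $262,400 is at or below the $265,900 threshold, so the full $6,750 applies.
Total: $2,040 + $5,025 + $6,750 = $13,815.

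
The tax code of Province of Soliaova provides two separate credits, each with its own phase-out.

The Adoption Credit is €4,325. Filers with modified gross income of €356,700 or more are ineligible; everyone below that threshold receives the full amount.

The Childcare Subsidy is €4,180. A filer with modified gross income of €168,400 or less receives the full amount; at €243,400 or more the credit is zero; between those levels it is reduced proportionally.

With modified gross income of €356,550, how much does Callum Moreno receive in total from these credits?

Adoption Credit: €356,550 is below the €356,700 cutoff, so the full €4,325 applies.
Childcare Subsidy: €356,550 is at or above €243,400, so the credit is €0.
Total: €4,325 + €0 = €4,325.

€4,325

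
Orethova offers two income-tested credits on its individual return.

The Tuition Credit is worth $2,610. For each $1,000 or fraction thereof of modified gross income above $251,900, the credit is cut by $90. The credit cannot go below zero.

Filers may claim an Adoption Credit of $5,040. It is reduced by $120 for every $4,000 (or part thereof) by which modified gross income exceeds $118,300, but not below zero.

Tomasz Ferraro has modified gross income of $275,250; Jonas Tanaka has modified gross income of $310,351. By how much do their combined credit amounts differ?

$690

Tomasz ($275,250): Tuition Credit: income exceeds $251,900 by $23,350, which is 24 full-or-partial $1,000 increments; reduction = 24 × $90 = $2,160, leaving $450. Adoption Credit: income exceeds $118,300 by $156,950, which is 40 full-or-partial $4,000 increments; reduction = 40 × $120 = $4,800, leaving $240. total $450 + $240 = $690
Jonas ($310,351): Tuition Credit: income exceeds $251,900 by $58,451 → 59 increments × $90 = $5,310 ≥ base, so the credit is $0. Adoption Credit: income exceeds $118,300 by $192,051 → 49 increments × $120 = $5,880 ≥ base, so the credit is $0. total $0 + $0 = $0
Difference: |$690 − $0| = $690.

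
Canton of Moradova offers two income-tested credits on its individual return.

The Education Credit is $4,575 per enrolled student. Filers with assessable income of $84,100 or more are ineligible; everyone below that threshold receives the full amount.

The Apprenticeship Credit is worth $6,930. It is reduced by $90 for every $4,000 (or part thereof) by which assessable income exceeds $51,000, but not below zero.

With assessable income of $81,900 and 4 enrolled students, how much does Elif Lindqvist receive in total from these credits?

Education Credit: base = 4 × $4,575 = $18,300. $81,900 is below the $84,100 cutoff, so the full $18,300 applies.
Apprenticeship Credit: income exceeds $51,000 by $30,900, which is 8 full-or-partial $4,000 increments; reduction = 8 × $90 = $720, leaving $6,210.
Total: $18,300 + $6,210 = $24,510.

$24,510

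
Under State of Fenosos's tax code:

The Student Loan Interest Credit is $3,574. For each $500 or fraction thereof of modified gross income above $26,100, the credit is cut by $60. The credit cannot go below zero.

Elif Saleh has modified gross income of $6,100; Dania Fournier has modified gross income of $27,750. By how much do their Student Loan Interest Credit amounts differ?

$240

Elif ($6,100): Student Loan Interest Credit: $6,100 is at or below the $26,100 threshold, so the full $3,574 applies.
Dania ($27,750): Student Loan Interest Credit: income exceeds $26,100 by $1,650, which is 4 full-or-partial $500 increments; reduction = 4 × $60 = $240, leaving $3,334.
Difference: |$3,574 − $3,334| = $240.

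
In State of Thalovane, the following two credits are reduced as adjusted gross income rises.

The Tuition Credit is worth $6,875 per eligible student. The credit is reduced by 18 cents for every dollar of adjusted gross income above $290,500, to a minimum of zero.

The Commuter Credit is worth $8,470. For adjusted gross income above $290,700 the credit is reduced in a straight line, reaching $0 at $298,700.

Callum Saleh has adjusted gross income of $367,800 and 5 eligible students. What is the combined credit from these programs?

Tuition Credit: base = 5 × $6,875 = $34,375. 18% of the $77,300 excess over $290,500 is $13,914; credit = $34,375 − $13,914 = $20,461.
Commuter Credit: $367,800 is at or above $298,700, so the credit is $0.
Total: $20,461 + $0 = $20,461.

$20,461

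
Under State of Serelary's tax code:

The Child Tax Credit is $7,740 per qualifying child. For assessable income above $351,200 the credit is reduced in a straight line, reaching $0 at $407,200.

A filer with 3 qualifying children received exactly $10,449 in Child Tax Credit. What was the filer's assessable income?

$382,000

Full credit = 3 × $7,740 = $23,220.
$10,449 is 10,449/23,220 of the full $23,220, so 12,771/23,220 of the $56,000 range has been used: income = $351,200 + $56,000 × 12,771/23,220 = $382,000.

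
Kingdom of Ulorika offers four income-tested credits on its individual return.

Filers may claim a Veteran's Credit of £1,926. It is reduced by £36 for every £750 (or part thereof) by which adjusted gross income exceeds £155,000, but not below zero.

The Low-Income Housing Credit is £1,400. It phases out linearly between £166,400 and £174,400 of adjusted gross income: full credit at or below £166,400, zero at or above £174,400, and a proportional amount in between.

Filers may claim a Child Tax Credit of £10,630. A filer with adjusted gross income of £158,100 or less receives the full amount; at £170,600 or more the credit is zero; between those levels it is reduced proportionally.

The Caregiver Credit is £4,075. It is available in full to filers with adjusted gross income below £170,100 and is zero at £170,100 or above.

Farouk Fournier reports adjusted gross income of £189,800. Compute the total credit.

Veteran's Credit: income exceeds £155,000 by £34,800, which is 47 full-or-partial £750 increments; reduction = 47 × £36 = £1,692, leaving £234.
Low-Income Housing Credit: £189,800 is at or above £174,400, so the credit is £0.
Child Tax Credit: £189,800 is at or above £170,600, so the credit is £0.
Caregiver Credit: £189,800 meets or exceeds the £170,100 cutoff, so the credit is £0.
Total: £234 + £0 + £0 + £0 = £234.

£234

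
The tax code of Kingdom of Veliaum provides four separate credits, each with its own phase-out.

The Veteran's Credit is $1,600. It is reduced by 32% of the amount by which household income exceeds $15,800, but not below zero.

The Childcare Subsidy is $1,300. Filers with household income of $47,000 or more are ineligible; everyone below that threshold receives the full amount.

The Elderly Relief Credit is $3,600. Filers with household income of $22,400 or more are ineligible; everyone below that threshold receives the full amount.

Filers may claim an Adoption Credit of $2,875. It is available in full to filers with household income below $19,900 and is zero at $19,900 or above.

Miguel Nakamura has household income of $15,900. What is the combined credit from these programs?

$9,343

Veteran's Credit: 32% of the $100 excess over $15,800 is $32; credit = $1,600 − $32 = $1,568.
Childcare Subsidy: $15,900 is below the $47,000 cutoff, so the full $1,300 applies.
Elderly Relief Credit: $15,900 is below the $22,400 cutoff, so the full $3,600 applies.
Adoption Credit: $15,900 is below the $19,900 cutoff, so the full $2,875 applies.
Total: $1,568 + $1,300 + $3,600 + $2,875 = $9,343.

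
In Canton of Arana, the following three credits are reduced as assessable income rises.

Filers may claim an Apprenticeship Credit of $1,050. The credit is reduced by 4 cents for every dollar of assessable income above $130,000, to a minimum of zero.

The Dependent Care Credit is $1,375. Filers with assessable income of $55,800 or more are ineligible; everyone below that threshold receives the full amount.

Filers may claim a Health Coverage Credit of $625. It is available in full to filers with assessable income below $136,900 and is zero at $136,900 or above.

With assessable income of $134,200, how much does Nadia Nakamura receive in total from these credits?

Apprenticeship Credit: 4% of the $4,200 excess over $130,000 is $168; credit = $1,050 − $168 = $882.
Dependent Care Credit: $134,200 meets or exceeds the $55,800 cutoff, so the credit is $0.
Health Coverage Credit: $134,200 is below the $136,900 cutoff, so the full $625 applies.
Total: $882 + $0 + $625 = $1,507.

$1,507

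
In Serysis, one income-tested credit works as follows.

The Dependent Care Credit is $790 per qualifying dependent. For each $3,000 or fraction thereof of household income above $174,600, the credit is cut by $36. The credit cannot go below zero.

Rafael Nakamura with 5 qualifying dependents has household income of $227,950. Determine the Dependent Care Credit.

$3,302

Dependent Care Credit: base = 5 × $790 = $3,950. income exceeds $174,600 by $53,350, which is 18 full-or-partial $3,000 increments; reduction = 18 × $36 = $648, leaving $3,302.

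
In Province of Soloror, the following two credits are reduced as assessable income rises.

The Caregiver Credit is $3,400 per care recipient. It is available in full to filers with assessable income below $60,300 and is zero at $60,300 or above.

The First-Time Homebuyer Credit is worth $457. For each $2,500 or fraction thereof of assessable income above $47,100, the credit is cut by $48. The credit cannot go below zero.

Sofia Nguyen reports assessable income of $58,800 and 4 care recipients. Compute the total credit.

$13,817

Caregiver Credit: base = 4 × $3,400 = $13,600. $58,800 is below the $60,300 cutoff, so the full $13,600 applies.
First-Time Homebuyer Credit: income exceeds $47,100 by $11,700, which is 5 full-or-partial $2,500 increments; reduction = 5 × $48 = $240, leaving $217.
Total: $13,600 + $217 = $13,817.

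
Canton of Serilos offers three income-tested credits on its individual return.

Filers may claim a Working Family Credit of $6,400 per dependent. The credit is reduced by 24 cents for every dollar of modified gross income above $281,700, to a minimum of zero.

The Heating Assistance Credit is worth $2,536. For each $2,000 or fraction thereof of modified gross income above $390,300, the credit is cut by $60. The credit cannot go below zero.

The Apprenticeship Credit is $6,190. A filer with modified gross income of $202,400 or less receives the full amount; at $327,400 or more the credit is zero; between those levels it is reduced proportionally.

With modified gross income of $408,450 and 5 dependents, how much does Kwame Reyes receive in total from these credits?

$3,516

Working Family Credit: base = 5 × $6,400 = $32,000. 24% of the $126,750 excess over $281,700 is $30,420; credit = $32,000 − $30,420 = $1,580.
Heating Assistance Credit: income exceeds $390,300 by $18,150, which is 10 full-or-partial $2,000 increments; reduction = 10 × $60 = $600, leaving $1,936.
Apprenticeship Credit: $408,450 is at or above $327,400, so the credit is $0.
Total: $1,580 + $1,936 + $0 = $3,516.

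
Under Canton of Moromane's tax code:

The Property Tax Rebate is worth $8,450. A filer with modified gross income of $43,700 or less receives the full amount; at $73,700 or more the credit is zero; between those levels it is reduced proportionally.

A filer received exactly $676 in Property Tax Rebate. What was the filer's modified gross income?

$71,300

$676 is 676/8,450 of the full $8,450, so 7,774/8,450 of the $30,000 range has been used: income = $43,700 + $30,000 × 7,774/8,450 = $71,300.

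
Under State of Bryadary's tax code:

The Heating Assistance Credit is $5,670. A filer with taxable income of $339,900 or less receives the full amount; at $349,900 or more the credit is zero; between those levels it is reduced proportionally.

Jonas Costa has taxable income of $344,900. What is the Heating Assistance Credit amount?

Heating Assistance Credit: $344,900 is $5,000 into a $10,000 phase-out range, leaving 5,000/10,000 of the credit: $5,670 × 5,000/10,000 = $2,835.

$2,835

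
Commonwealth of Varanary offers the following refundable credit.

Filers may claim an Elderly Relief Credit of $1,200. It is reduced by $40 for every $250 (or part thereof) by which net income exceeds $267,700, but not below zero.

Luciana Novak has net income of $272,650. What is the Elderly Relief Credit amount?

$400

Elderly Relief Credit: income exceeds $267,700 by $4,950, which is 20 full-or-partial $250 increments; reduction = 20 × $40 = $800, leaving $400.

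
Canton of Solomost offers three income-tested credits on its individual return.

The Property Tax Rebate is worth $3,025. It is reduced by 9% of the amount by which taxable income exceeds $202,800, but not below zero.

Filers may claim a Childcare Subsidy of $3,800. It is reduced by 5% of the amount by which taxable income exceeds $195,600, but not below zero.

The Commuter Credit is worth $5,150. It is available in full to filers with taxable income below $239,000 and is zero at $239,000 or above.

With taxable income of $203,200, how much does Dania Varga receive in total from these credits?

Property Tax Rebate: 9% of the $400 excess over $202,800 is $36; credit = $3,025 − $36 = $2,989.
Childcare Subsidy: 5% of the $7,600 excess over $195,600 is $380; credit = $3,800 − $380 = $3,420.
Commuter Credit: $203,200 is below the $239,000 cutoff, so the full $5,150 applies.
Total: $2,989 + $3,420 + $5,150 = $11,559.

$11,559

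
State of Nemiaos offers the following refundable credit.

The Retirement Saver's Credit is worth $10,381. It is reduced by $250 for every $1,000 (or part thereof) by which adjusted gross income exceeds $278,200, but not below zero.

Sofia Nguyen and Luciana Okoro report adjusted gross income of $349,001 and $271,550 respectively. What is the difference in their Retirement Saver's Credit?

$10,381

Sofia ($349,001): Retirement Saver's Credit: income exceeds $278,200 by $70,801 → 71 increments × $250 = $17,750 ≥ base, so the credit is $0.
Luciana ($271,550): Retirement Saver's Credit: $271,550 is at or below the $278,200 threshold, so the full $10,381 applies.
Difference: |$0 − $10,381| = $10,381.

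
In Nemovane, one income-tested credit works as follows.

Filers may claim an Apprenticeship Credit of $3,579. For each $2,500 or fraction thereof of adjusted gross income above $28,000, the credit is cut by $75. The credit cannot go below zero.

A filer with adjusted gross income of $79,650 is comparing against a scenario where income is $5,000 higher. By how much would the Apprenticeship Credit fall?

$150

At $79,650 — income exceeds $28,000 by $51,650, which is 21 full-or-partial $2,500 increments; reduction = 21 × $75 = $1,575, leaving $2,004.
At $84,650 — income exceeds $28,000 by $56,650, which is 23 full-or-partial $2,500 increments; reduction = 23 × $75 = $1,725, leaving $1,854.
Lost: $2,004 − $1,854 = $150.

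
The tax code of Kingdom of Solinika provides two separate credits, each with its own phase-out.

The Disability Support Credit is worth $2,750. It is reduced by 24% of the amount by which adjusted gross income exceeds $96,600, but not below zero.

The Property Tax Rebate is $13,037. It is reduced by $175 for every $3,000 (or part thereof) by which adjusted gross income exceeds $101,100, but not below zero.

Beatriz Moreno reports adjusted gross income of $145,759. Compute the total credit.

$10,412

Disability Support Credit: 24% of the $49,159 excess over $96,600 is $11,798.16 ≥ base, so the credit is $0.
Property Tax Rebate: income exceeds $101,100 by $44,659, which is 15 full-or-partial $3,000 increments; reduction = 15 × $175 = $2,625, leaving $10,412.
Total: $0 + $10,412 = $10,412.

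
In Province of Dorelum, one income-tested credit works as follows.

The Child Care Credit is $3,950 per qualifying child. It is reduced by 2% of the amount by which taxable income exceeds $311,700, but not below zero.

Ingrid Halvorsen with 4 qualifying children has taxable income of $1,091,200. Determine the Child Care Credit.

Child Care Credit: base = 4 × $3,950 = $15,800. 2% of the $779,500 excess over $311,700 is $15,590; credit = $15,800 − $15,590 = $210.

$210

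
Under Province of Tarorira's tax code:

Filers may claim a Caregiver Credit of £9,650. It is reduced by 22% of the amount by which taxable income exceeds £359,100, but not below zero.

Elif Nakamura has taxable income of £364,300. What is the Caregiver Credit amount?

Caregiver Credit: 22% of the £5,200 excess over £359,100 is £1,144; credit = £9,650 − £1,144 = £8,506.

£8,506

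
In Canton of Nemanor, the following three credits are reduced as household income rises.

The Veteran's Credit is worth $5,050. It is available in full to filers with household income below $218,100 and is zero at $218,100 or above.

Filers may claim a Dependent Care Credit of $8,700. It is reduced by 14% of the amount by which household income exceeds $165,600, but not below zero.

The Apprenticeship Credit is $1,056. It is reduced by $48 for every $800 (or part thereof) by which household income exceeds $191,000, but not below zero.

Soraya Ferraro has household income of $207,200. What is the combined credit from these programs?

Veteran's Credit: $207,200 is below the $218,100 cutoff, so the full $5,050 applies.
Dependent Care Credit: 14% of the $41,600 excess over $165,600 is $5,824; credit = $8,700 − $5,824 = $2,876.
Apprenticeship Credit: income exceeds $191,000 by $16,200, which is 21 full-or-partial $800 increments; reduction = 21 × $48 = $1,008, leaving $48.
Total: $5,050 + $2,876 + $48 = $7,974.

$7,974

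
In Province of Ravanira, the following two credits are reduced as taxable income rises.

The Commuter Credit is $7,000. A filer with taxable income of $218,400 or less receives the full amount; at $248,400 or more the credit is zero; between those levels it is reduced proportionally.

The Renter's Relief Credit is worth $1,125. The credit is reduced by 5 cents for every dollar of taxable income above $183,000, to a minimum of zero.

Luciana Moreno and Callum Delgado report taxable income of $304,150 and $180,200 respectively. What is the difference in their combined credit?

$8,125

Luciana ($304,150): Commuter Credit: $304,150 is at or above $248,400, so the credit is $0. Renter's Relief Credit: 5% of the $121,150 excess over $183,000 is $6,057.50 ≥ base, so the credit is $0. total $0 + $0 = $0
Callum ($180,200): Commuter Credit: $180,200 is at or below the $218,400 threshold, so the full $7,000 applies. Renter's Relief Credit: $180,200 is at or below the $183,000 threshold, so the full $1,125 applies. total $7,000 + $1,125 = $8,125
Difference: |$0 − $8,125| = $8,125.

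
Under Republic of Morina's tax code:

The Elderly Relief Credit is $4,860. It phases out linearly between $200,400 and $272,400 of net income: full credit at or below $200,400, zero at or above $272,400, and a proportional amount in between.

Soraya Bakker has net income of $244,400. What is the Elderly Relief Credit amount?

Elderly Relief Credit: $244,400 is $44,000 into a $72,000 phase-out range, leaving 28,000/72,000 of the credit: $4,860 × 28,000/72,000 = $1,890.

$1,890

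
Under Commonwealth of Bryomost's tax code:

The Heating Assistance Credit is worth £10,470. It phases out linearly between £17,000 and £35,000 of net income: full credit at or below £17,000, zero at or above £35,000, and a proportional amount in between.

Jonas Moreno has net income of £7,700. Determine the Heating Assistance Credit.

Heating Assistance Credit: £7,700 is at or below the £17,000 threshold, so the full £10,470 applies.

£10,470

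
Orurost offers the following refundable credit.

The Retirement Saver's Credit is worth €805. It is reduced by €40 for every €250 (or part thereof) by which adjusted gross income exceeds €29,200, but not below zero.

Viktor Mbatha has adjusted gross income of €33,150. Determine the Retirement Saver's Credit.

€165

Retirement Saver's Credit: income exceeds €29,200 by €3,950, which is 16 full-or-partial €250 increments; reduction = 16 × €40 = €640, leaving €165.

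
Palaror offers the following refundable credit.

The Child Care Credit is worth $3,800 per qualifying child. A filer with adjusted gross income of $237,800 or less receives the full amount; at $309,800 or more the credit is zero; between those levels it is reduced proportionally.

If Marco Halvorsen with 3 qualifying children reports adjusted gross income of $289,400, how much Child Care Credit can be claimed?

$3,230

Child Care Credit: base = 3 × $3,800 = $11,400. $289,400 is $51,600 into a $72,000 phase-out range, leaving 20,400/72,000 of the credit: $11,400 × 20,400/72,000 = $3,230.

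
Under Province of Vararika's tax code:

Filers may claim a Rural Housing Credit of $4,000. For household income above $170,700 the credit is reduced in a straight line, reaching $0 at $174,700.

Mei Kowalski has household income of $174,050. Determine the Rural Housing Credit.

Rural Housing Credit: $174,050 is $3,350 into a $4,000 phase-out range, leaving 650/4,000 of the credit: $4,000 × 650/4,000 = $650.

$650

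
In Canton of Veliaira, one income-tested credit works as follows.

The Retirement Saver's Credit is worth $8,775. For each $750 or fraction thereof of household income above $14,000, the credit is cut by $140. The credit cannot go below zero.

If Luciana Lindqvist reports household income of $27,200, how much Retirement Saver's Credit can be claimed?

$6,255

Retirement Saver's Credit: income exceeds $14,000 by $13,200, which is 18 full-or-partial $750 increments; reduction = 18 × $140 = $2,520, leaving $6,255.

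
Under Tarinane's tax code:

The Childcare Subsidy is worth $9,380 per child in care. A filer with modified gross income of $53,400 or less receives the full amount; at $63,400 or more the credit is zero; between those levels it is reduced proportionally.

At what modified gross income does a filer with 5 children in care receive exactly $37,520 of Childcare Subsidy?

$55,400

Full credit = 5 × $9,380 = $46,900.
$37,520 is 37,520/46,900 of the full $46,900, so 9,380/46,900 of the $10,000 range has been used: income = $53,400 + $10,000 × 9,380/46,900 = $55,400.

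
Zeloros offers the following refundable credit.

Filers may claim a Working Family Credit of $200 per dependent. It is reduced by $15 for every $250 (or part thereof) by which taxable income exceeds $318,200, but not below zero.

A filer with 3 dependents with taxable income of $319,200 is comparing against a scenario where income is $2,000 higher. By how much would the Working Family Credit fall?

At $319,200 — base = 3 × $200 = $600. income exceeds $318,200 by $1,000, which is 4 full-or-partial $250 increments; reduction = 4 × $15 = $60, leaving $540.
At $321,200 — base = 3 × $200 = $600. income exceeds $318,200 by $3,000, which is 12 full-or-partial $250 increments; reduction = 12 × $15 = $180, leaving $420.
Lost: $540 − $420 = $120.

$120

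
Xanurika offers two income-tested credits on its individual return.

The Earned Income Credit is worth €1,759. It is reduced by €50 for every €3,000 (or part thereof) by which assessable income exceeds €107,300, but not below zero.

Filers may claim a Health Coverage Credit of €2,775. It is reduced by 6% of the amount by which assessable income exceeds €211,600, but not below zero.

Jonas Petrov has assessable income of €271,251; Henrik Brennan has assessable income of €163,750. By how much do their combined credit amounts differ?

Jonas (€271,251): Earned Income Credit: income exceeds €107,300 by €163,951 → 55 increments × €50 = €2,750 ≥ base, so the credit is €0. Health Coverage Credit: 6% of the €59,651 excess over €211,600 is €3,579.06 ≥ base, so the credit is €0. total €0 + €0 = €0
Henrik (€163,750): Earned Income Credit: income exceeds €107,300 by €56,450, which is 19 full-or-partial €3,000 increments; reduction = 19 × €50 = €950, leaving €809. Health Coverage Credit: €163,750 is at or below the €211,600 threshold, so the full €2,775 applies. total €809 + €2,775 = €3,584
Difference: |€0 − €3,584| = €3,584.

€3,584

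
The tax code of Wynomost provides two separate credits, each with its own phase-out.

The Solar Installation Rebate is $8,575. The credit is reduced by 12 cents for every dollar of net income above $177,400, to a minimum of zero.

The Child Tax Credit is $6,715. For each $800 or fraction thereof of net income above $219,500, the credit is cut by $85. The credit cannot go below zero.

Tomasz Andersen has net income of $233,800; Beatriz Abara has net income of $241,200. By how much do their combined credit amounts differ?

$1,738

Tomasz ($233,800): Solar Installation Rebate: 12% of the $56,400 excess over $177,400 is $6,768; credit = $8,575 − $6,768 = $1,807. Child Tax Credit: income exceeds $219,500 by $14,300, which is 18 full-or-partial $800 increments; reduction = 18 × $85 = $1,530, leaving $5,185. total $1,807 + $5,185 = $6,992
Beatriz ($241,200): Solar Installation Rebate: 12% of the $63,800 excess over $177,400 is $7,656; credit = $8,575 − $7,656 = $919. Child Tax Credit: income exceeds $219,500 by $21,700, which is 28 full-or-partial $800 increments; reduction = 28 × $85 = $2,380, leaving $4,335. total $919 + $4,335 = $5,254
Difference: |$6,992 − $5,254| = $1,738.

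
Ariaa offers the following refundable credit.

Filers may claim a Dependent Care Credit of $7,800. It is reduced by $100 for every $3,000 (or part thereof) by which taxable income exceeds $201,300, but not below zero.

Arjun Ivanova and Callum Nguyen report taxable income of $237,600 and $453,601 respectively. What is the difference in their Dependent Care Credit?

$6,500

Arjun ($237,600): Dependent Care Credit: income exceeds $201,300 by $36,300, which is 13 full-or-partial $3,000 increments; reduction = 13 × $100 = $1,300, leaving $6,500.
Callum ($453,601): Dependent Care Credit: income exceeds $201,300 by $252,301 → 85 increments × $100 = $8,500 ≥ base, so the credit is $0.
Difference: |$6,500 − $0| = $6,500.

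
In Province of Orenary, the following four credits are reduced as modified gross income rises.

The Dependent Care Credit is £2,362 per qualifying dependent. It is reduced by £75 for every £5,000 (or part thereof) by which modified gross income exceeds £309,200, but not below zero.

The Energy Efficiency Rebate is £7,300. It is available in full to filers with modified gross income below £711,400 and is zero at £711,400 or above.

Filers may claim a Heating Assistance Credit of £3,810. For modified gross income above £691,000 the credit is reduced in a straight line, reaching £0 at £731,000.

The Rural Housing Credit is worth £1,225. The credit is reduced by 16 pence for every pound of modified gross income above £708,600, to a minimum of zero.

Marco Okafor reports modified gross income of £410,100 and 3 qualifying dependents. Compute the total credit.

£17,846

Dependent Care Credit: base = 3 × £2,362 = £7,086. income exceeds £309,200 by £100,900, which is 21 full-or-partial £5,000 increments; reduction = 21 × £75 = £1,575, leaving £5,511.
Energy Efficiency Rebate: £410,100 is below the £711,400 cutoff, so the full £7,300 applies.
Heating Assistance Credit: £410,100 is at or below the £691,000 threshold, so the full £3,810 applies.
Rural Housing Credit: £410,100 is at or below the £708,600 threshold, so the full £1,225 applies.
Total: £5,511 + £7,300 + £3,810 + £1,225 = £17,846.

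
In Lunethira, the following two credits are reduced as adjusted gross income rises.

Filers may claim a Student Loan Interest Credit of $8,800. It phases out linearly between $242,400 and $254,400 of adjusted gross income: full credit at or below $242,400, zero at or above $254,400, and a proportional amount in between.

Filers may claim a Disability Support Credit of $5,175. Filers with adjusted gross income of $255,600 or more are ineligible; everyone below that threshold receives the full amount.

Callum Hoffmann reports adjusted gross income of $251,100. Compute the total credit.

$7,595

Student Loan Interest Credit: $251,100 is $8,700 into a $12,000 phase-out range, leaving 3,300/12,000 of the credit: $8,800 × 3,300/12,000 = $2,420.
Disability Support Credit: $251,100 is below the $255,600 cutoff, so the full $5,175 applies.
Total: $2,420 + $5,175 = $7,595.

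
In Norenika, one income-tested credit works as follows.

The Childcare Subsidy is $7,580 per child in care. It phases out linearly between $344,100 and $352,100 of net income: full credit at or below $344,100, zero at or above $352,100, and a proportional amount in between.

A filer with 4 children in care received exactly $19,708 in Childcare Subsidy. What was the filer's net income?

$346,900

Full credit = 4 × $7,580 = $30,320.
$19,708 is 19,708/30,320 of the full $30,320, so 10,612/30,320 of the $8,000 range has been used: income = $344,100 + $8,000 × 10,612/30,320 = $346,900.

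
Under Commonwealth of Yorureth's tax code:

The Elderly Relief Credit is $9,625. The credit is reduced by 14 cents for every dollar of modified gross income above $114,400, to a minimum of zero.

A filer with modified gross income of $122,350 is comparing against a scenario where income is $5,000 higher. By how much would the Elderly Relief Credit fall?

At $122,350 — 14% of the $7,950 excess over $114,400 is $1,113; credit = $9,625 − $1,113 = $8,512.
At $127,350 — 14% of the $12,950 excess over $114,400 is $1,813; credit = $9,625 − $1,813 = $7,812.
Lost: $8,512 − $7,812 = $700.

$700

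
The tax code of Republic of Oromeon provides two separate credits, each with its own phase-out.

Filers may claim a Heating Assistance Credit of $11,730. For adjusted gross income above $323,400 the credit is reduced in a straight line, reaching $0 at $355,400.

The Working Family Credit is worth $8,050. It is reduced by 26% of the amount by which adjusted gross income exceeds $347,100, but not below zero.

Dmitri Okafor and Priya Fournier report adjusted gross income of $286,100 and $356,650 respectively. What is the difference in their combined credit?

$14,213

Dmitri ($286,100): Heating Assistance Credit: $286,100 is at or below the $323,400 threshold, so the full $11,730 applies. Working Family Credit: $286,100 is at or below the $347,100 threshold, so the full $8,050 applies. total $11,730 + $8,050 = $19,780
Priya ($356,650): Heating Assistance Credit: $356,650 is at or above $355,400, so the credit is $0. Working Family Credit: 26% of the $9,550 excess over $347,100 is $2,483; credit = $8,050 − $2,483 = $5,567. total $0 + $5,567 = $5,567
Difference: |$19,780 − $5,567| = $14,213.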